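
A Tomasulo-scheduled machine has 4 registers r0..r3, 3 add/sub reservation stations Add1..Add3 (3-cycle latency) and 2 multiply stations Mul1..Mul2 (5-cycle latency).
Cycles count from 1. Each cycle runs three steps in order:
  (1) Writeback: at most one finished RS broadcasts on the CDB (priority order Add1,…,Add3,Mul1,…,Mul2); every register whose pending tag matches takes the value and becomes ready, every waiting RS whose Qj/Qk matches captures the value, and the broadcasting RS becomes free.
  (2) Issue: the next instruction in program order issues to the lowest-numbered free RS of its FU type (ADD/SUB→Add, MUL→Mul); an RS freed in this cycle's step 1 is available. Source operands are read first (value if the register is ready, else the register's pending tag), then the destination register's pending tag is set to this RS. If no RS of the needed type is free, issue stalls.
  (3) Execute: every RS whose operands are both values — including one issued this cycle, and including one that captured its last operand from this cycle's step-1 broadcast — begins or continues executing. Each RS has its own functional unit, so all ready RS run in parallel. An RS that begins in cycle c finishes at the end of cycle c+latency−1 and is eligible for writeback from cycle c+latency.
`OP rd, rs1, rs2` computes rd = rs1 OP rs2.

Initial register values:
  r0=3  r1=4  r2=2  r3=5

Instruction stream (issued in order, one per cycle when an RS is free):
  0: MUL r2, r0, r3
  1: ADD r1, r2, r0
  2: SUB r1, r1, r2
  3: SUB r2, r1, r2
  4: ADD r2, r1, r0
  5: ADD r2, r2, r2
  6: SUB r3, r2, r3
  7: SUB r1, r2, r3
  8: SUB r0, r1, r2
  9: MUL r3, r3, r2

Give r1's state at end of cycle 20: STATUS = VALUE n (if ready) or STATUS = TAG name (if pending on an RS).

cycle 1: issue MUL r2<-Mul1 // r0:3,r1:4,r2:Mul1,r3:5
cycle 2: issue ADD r1<-Add1 // r0:3,r1:Add1,r2:Mul1,r3:5
cycle 3: issue SUB r1<-Add2 // r0:3,r1:Add2,r2:Mul1,r3:5
cycle 4: issue SUB r2<-Add3 // r0:3,r1:Add2,r2:Add3,r3:5
cycle 5: stall // r0:3,r1:Add2,r2:Add3,r3:5
cycle 6: CDB Mul1=15; stall // r0:3,r1:Add2,r2:Add3,r3:5
cycle 7: stall // r0:3,r1:Add2,r2:Add3,r3:5
cycle 8: stall // r0:3,r1:Add2,r2:Add3,r3:5
cycle 9: CDB Add1=18; issue ADD r2<-Add1 // r0:3,r1:Add2,r2:Add1,r3:5
cycle 10: stall // r0:3,r1:Add2,r2:Add1,r3:5
cycle 11: stall // r0:3,r1:Add2,r2:Add1,r3:5
cycle 12: CDB Add2=3; issue ADD r2<-Add2 // r0:3,r1:3,r2:Add2,r3:5
cycle 13: stall // r0:3,r1:3,r2:Add2,r3:5
cycle 14: stall // r0:3,r1:3,r2:Add2,r3:5
cycle 15: CDB Add1=6; issue SUB r3<-Add1 // r0:3,r1:3,r2:Add2,r3:Add1
cycle 16: CDB Add3=-12; issue SUB r1<-Add3 // r0:3,r1:Add3,r2:Add2,r3:Add1
cycle 17: stall // r0:3,r1:Add3,r2:Add2,r3:Add1
cycle 18: CDB Add2=12; issue SUB r0<-Add2 // r0:Add2,r1:Add3,r2:12,r3:Add1
cycle 19: issue MUL r3<-Mul1 // r0:Add2,r1:Add3,r2:12,r3:Mul1
cycle 20: - // r0:Add2,r1:Add3,r2:12,r3:Mul1

STATUS = TAG Add3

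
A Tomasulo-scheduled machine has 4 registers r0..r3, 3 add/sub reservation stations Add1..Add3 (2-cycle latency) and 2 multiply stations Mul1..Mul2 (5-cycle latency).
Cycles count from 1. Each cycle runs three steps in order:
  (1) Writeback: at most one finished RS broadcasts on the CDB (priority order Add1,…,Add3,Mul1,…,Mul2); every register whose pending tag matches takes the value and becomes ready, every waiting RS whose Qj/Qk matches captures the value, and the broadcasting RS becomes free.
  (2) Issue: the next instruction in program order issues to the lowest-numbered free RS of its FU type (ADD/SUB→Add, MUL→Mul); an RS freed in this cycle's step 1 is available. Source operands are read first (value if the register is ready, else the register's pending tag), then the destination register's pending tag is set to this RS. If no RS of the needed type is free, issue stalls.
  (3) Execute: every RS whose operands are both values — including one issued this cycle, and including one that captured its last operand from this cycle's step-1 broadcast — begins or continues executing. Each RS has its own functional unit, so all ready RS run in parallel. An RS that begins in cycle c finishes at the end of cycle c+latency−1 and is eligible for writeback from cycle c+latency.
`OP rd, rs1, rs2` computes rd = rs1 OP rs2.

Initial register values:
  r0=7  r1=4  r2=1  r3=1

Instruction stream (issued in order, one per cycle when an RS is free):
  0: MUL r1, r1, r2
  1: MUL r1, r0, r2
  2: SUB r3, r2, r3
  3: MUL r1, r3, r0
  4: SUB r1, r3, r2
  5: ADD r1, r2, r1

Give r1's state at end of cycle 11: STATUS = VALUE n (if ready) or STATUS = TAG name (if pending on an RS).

STATUS = VALUE 0

c1: issue MUL r1<-Mul1 | r0:7,r1:Mul1,r2:1,r3:1
c2: issue MUL r1<-Mul2 | r0:7,r1:Mul2,r2:1,r3:1
c3: issue SUB r3<-Add1 | r0:7,r1:Mul2,r2:1,r3:Add1
c4: stall | r0:7,r1:Mul2,r2:1,r3:Add1
c5: CDB Add1=0; stall | r0:7,r1:Mul2,r2:1,r3:0
c6: CDB Mul1=4; issue MUL r1<-Mul1 | r0:7,r1:Mul1,r2:1,r3:0
c7: CDB Mul2=7; issue SUB r1<-Add1 | r0:7,r1:Add1,r2:1,r3:0
c8: issue ADD r1<-Add2 | r0:7,r1:Add2,r2:1,r3:0
c9: CDB Add1=-1 | r0:7,r1:Add2,r2:1,r3:0
c10: - | r0:7,r1:Add2,r2:1,r3:0
c11: CDB Add2=0 | r0:7,r1:0,r2:1,r3:0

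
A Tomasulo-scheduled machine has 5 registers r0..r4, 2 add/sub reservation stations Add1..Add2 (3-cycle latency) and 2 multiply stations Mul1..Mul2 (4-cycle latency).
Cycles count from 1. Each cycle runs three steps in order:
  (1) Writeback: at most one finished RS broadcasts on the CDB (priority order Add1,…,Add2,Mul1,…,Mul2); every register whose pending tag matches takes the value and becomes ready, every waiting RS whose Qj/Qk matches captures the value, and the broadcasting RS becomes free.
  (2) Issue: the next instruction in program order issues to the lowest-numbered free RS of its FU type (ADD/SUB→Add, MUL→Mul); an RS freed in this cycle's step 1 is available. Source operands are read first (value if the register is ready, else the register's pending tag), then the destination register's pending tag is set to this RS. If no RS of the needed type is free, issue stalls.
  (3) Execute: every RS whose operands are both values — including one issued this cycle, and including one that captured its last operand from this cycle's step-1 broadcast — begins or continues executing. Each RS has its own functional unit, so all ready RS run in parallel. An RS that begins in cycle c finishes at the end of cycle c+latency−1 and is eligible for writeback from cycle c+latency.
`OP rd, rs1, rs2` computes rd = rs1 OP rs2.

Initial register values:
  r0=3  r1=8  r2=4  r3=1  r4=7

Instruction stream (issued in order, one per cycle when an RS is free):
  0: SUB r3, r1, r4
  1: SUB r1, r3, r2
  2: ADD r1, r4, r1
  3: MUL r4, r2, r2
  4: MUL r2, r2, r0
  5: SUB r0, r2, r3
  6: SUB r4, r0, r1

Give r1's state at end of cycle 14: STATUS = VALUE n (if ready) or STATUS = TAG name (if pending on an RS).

STATUS = VALUE 4

  c1: issue SUB r3<-Add1  regs: r0:3,r1:8,r2:4,r3:Add1,r4:7
  c2: issue SUB r1<-Add2  regs: r0:3,r1:Add2,r2:4,r3:Add1,r4:7
  c3: stall  regs: r0:3,r1:Add2,r2:4,r3:Add1,r4:7
  c4: CDB Add1=1; issue ADD r1<-Add1  regs: r0:3,r1:Add1,r2:4,r3:1,r4:7
  c5: issue MUL r4<-Mul1  regs: r0:3,r1:Add1,r2:4,r3:1,r4:Mul1
  c6: issue MUL r2<-Mul2  regs: r0:3,r1:Add1,r2:Mul2,r3:1,r4:Mul1
  c7: CDB Add2=-3; issue SUB r0<-Add2  regs: r0:Add2,r1:Add1,r2:Mul2,r3:1,r4:Mul1
  c8: stall  regs: r0:Add2,r1:Add1,r2:Mul2,r3:1,r4:Mul1
  c9: CDB Mul1=16; stall  regs: r0:Add2,r1:Add1,r2:Mul2,r3:1,r4:16
  c10: CDB Add1=4; issue SUB r4<-Add1  regs: r0:Add2,r1:4,r2:Mul2,r3:1,r4:Add1
  c11: CDB Mul2=12  regs: r0:Add2,r1:4,r2:12,r3:1,r4:Add1
  c12: -  regs: r0:Add2,r1:4,r2:12,r3:1,r4:Add1
  c13: -  regs: r0:Add2,r1:4,r2:12,r3:1,r4:Add1
  c14: CDB Add2=11  regs: r0:11,r1:4,r2:12,r3:1,r4:Add1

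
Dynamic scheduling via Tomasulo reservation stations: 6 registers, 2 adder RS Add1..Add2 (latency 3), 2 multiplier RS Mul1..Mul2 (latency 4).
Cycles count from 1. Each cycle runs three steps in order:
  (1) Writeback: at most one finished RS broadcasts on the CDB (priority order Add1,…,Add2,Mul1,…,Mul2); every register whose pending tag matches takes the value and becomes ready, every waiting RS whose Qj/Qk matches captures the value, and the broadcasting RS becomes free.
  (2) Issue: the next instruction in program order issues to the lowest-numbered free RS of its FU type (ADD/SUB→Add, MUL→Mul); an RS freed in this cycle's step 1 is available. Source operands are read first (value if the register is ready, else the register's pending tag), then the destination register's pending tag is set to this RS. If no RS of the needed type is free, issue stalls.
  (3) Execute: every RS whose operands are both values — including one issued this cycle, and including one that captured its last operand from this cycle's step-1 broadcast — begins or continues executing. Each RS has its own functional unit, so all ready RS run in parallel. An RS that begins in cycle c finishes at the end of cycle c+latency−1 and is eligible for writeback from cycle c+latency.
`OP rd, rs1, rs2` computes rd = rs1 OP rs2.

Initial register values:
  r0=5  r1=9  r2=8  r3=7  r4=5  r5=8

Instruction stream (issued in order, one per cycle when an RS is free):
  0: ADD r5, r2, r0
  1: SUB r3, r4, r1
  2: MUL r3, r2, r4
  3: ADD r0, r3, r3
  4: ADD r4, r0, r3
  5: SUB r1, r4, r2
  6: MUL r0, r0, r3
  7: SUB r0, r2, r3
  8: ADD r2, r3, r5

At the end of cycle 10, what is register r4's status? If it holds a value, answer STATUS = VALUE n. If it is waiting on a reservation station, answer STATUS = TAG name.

STATUS = TAG Add2

  c1: issue ADD r5<-Add1  regs: r0:5,r1:9,r2:8,r3:7,r4:5,r5:Add1
  c2: issue SUB r3<-Add2  regs: r0:5,r1:9,r2:8,r3:Add2,r4:5,r5:Add1
  c3: issue MUL r3<-Mul1  regs: r0:5,r1:9,r2:8,r3:Mul1,r4:5,r5:Add1
  c4: CDB Add1=13; issue ADD r0<-Add1  regs: r0:Add1,r1:9,r2:8,r3:Mul1,r4:5,r5:13
  c5: CDB Add2=-4; issue ADD r4<-Add2  regs: r0:Add1,r1:9,r2:8,r3:Mul1,r4:Add2,r5:13
  c6: stall  regs: r0:Add1,r1:9,r2:8,r3:Mul1,r4:Add2,r5:13
  c7: CDB Mul1=40; stall  regs: r0:Add1,r1:9,r2:8,r3:40,r4:Add2,r5:13
  c8: stall  regs: r0:Add1,r1:9,r2:8,r3:40,r4:Add2,r5:13
  c9: stall  regs: r0:Add1,r1:9,r2:8,r3:40,r4:Add2,r5:13
  c10: CDB Add1=80; issue SUB r1<-Add1  regs: r0:80,r1:Add1,r2:8,r3:40,r4:Add2,r5:13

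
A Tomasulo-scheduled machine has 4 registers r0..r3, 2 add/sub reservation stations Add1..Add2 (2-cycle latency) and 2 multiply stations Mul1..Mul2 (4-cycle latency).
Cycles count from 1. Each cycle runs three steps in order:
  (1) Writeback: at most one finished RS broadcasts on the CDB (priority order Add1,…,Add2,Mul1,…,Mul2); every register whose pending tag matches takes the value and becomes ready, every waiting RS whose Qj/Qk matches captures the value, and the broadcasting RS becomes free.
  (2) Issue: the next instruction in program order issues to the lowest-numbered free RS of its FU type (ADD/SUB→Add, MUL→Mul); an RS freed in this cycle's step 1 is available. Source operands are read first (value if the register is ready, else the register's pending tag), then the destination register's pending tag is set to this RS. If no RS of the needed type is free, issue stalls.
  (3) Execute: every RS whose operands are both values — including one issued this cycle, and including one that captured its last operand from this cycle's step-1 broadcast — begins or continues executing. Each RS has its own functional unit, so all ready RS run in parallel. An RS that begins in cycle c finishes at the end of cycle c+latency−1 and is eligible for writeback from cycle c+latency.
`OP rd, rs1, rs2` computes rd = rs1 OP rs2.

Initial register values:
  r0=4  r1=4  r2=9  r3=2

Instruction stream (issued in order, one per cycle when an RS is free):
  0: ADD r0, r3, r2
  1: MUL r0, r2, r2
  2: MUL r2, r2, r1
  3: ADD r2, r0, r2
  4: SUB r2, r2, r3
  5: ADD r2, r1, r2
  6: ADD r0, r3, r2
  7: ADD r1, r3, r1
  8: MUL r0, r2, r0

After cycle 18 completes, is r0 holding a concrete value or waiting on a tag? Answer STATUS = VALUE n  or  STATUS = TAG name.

STATUS = TAG Mul1

cycle 1: issue ADD r0<-Add1 // r0:Add1,r1:4,r2:9,r3:2
cycle 2: issue MUL r0<-Mul1 // r0:Mul1,r1:4,r2:9,r3:2
cycle 3: CDB Add1=11; issue MUL r2<-Mul2 // r0:Mul1,r1:4,r2:Mul2,r3:2
cycle 4: issue ADD r2<-Add1 // r0:Mul1,r1:4,r2:Add1,r3:2
cycle 5: issue SUB r2<-Add2 // r0:Mul1,r1:4,r2:Add2,r3:2
cycle 6: CDB Mul1=81; stall // r0:81,r1:4,r2:Add2,r3:2
cycle 7: CDB Mul2=36; stall // r0:81,r1:4,r2:Add2,r3:2
cycle 8: stall // r0:81,r1:4,r2:Add2,r3:2
cycle 9: CDB Add1=117; issue ADD r2<-Add1 // r0:81,r1:4,r2:Add1,r3:2
cycle 10: stall // r0:81,r1:4,r2:Add1,r3:2
cycle 11: CDB Add2=115; issue ADD r0<-Add2 // r0:Add2,r1:4,r2:Add1,r3:2
cycle 12: stall // r0:Add2,r1:4,r2:Add1,r3:2
cycle 13: CDB Add1=119; issue ADD r1<-Add1 // r0:Add2,r1:Add1,r2:119,r3:2
cycle 14: issue MUL r0<-Mul1 // r0:Mul1,r1:Add1,r2:119,r3:2
cycle 15: CDB Add1=6 // r0:Mul1,r1:6,r2:119,r3:2
cycle 16: CDB Add2=121 // r0:Mul1,r1:6,r2:119,r3:2
cycle 17: - // r0:Mul1,r1:6,r2:119,r3:2
cycle 18: - // r0:Mul1,r1:6,r2:119,r3:2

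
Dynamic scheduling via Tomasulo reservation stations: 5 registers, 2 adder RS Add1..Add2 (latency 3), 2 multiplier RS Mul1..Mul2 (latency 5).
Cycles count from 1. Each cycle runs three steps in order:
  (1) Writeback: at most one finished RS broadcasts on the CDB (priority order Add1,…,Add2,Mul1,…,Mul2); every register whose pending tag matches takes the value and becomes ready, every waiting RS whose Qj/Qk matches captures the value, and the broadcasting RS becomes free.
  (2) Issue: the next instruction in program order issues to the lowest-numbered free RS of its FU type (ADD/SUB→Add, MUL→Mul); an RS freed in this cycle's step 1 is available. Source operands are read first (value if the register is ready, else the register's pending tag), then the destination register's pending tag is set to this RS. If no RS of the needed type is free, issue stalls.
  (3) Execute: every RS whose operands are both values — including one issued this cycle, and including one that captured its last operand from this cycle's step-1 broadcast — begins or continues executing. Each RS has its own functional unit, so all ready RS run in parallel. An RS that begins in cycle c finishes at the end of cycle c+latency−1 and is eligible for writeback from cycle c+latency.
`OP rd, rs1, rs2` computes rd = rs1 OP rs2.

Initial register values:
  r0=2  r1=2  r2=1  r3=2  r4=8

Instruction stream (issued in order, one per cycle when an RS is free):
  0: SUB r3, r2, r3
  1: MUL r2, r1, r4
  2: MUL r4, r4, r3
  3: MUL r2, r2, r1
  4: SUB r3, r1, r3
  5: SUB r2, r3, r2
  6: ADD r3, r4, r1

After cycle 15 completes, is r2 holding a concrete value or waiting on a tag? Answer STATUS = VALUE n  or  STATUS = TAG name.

c1: issue SUB r3<-Add1 | r0:2,r1:2,r2:1,r3:Add1,r4:8
c2: issue MUL r2<-Mul1 | r0:2,r1:2,r2:Mul1,r3:Add1,r4:8
c3: issue MUL r4<-Mul2 | r0:2,r1:2,r2:Mul1,r3:Add1,r4:Mul2
c4: CDB Add1=-1; stall | r0:2,r1:2,r2:Mul1,r3:-1,r4:Mul2
c5: stall | r0:2,r1:2,r2:Mul1,r3:-1,r4:Mul2
c6: stall | r0:2,r1:2,r2:Mul1,r3:-1,r4:Mul2
c7: CDB Mul1=16; issue MUL r2<-Mul1 | r0:2,r1:2,r2:Mul1,r3:-1,r4:Mul2
c8: issue SUB r3<-Add1 | r0:2,r1:2,r2:Mul1,r3:Add1,r4:Mul2
c9: CDB Mul2=-8; issue SUB r2<-Add2 | r0:2,r1:2,r2:Add2,r3:Add1,r4:-8
c10: stall | r0:2,r1:2,r2:Add2,r3:Add1,r4:-8
c11: CDB Add1=3; issue ADD r3<-Add1 | r0:2,r1:2,r2:Add2,r3:Add1,r4:-8
c12: CDB Mul1=32 | r0:2,r1:2,r2:Add2,r3:Add1,r4:-8
c13: - | r0:2,r1:2,r2:Add2,r3:Add1,r4:-8
c14: CDB Add1=-6 | r0:2,r1:2,r2:Add2,r3:-6,r4:-8
c15: CDB Add2=-29 | r0:2,r1:2,r2:-29,r3:-6,r4:-8

STATUS = VALUE -29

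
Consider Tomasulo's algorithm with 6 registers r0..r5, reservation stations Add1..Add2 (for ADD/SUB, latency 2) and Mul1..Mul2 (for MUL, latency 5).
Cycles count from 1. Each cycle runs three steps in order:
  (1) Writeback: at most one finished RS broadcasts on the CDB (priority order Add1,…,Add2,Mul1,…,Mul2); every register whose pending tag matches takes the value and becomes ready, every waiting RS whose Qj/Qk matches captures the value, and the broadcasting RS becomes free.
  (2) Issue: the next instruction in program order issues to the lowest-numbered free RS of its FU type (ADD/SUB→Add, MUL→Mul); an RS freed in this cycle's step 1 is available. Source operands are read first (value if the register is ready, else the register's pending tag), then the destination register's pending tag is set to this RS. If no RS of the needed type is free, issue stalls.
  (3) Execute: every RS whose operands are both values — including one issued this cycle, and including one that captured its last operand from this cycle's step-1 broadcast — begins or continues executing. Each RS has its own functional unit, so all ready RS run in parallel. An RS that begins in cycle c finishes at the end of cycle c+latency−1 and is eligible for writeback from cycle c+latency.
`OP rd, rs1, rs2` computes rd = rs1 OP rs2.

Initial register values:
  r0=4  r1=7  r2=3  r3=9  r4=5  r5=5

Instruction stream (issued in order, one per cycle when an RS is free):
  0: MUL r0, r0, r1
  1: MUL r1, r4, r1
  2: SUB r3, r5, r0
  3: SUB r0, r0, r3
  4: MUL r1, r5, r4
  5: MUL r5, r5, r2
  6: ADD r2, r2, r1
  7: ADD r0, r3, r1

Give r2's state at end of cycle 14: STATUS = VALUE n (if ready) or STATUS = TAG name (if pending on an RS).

c1: issue MUL r0<-Mul1 | r0:Mul1,r1:7,r2:3,r3:9,r4:5,r5:5
c2: issue MUL r1<-Mul2 | r0:Mul1,r1:Mul2,r2:3,r3:9,r4:5,r5:5
c3: issue SUB r3<-Add1 | r0:Mul1,r1:Mul2,r2:3,r3:Add1,r4:5,r5:5
c4: issue SUB r0<-Add2 | r0:Add2,r1:Mul2,r2:3,r3:Add1,r4:5,r5:5
c5: stall | r0:Add2,r1:Mul2,r2:3,r3:Add1,r4:5,r5:5
c6: CDB Mul1=28; issue MUL r1<-Mul1 | r0:Add2,r1:Mul1,r2:3,r3:Add1,r4:5,r5:5
c7: CDB Mul2=35; issue MUL r5<-Mul2 | r0:Add2,r1:Mul1,r2:3,r3:Add1,r4:5,r5:Mul2
c8: CDB Add1=-23; issue ADD r2<-Add1 | r0:Add2,r1:Mul1,r2:Add1,r3:-23,r4:5,r5:Mul2
c9: stall | r0:Add2,r1:Mul1,r2:Add1,r3:-23,r4:5,r5:Mul2
c10: CDB Add2=51; issue ADD r0<-Add2 | r0:Add2,r1:Mul1,r2:Add1,r3:-23,r4:5,r5:Mul2
c11: CDB Mul1=25 | r0:Add2,r1:25,r2:Add1,r3:-23,r4:5,r5:Mul2
c12: CDB Mul2=15 | r0:Add2,r1:25,r2:Add1,r3:-23,r4:5,r5:15
c13: CDB Add1=28 | r0:Add2,r1:25,r2:28,r3:-23,r4:5,r5:15
c14: CDB Add2=2 | r0:2,r1:25,r2:28,r3:-23,r4:5,r5:15

STATUS = VALUE 28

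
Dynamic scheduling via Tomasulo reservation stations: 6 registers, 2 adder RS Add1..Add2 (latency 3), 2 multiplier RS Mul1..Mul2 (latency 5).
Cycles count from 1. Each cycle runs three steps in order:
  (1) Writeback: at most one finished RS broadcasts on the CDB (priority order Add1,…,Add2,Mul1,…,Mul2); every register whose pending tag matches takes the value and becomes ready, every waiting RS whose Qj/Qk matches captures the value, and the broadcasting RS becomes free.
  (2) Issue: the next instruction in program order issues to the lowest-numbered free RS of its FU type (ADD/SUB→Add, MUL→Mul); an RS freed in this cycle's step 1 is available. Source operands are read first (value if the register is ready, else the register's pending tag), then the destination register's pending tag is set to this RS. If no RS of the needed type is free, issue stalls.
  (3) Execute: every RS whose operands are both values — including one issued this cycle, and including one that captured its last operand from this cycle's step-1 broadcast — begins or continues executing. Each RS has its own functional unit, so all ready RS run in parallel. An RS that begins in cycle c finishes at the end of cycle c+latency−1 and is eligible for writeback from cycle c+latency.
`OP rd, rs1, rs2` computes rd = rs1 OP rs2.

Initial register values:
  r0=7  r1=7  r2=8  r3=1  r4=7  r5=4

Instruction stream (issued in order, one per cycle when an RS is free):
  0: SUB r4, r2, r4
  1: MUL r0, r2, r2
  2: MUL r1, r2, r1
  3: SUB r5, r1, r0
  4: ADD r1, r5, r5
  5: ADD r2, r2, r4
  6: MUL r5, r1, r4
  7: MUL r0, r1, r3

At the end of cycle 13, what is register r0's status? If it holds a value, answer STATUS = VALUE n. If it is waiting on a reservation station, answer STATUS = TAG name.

STATUS = TAG Mul2

cycle 1: issue SUB r4<-Add1 // r0:7,r1:7,r2:8,r3:1,r4:Add1,r5:4
cycle 2: issue MUL r0<-Mul1 // r0:Mul1,r1:7,r2:8,r3:1,r4:Add1,r5:4
cycle 3: issue MUL r1<-Mul2 // r0:Mul1,r1:Mul2,r2:8,r3:1,r4:Add1,r5:4
cycle 4: CDB Add1=1; issue SUB r5<-Add1 // r0:Mul1,r1:Mul2,r2:8,r3:1,r4:1,r5:Add1
cycle 5: issue ADD r1<-Add2 // r0:Mul1,r1:Add2,r2:8,r3:1,r4:1,r5:Add1
cycle 6: stall // r0:Mul1,r1:Add2,r2:8,r3:1,r4:1,r5:Add1
cycle 7: CDB Mul1=64; stall // r0:64,r1:Add2,r2:8,r3:1,r4:1,r5:Add1
cycle 8: CDB Mul2=56; stall // r0:64,r1:Add2,r2:8,r3:1,r4:1,r5:Add1
cycle 9: stall // r0:64,r1:Add2,r2:8,r3:1,r4:1,r5:Add1
cycle 10: stall // r0:64,r1:Add2,r2:8,r3:1,r4:1,r5:Add1
cycle 11: CDB Add1=-8; issue ADD r2<-Add1 // r0:64,r1:Add2,r2:Add1,r3:1,r4:1,r5:-8
cycle 12: issue MUL r5<-Mul1 // r0:64,r1:Add2,r2:Add1,r3:1,r4:1,r5:Mul1
cycle 13: issue MUL r0<-Mul2 // r0:Mul2,r1:Add2,r2:Add1,r3:1,r4:1,r5:Mul1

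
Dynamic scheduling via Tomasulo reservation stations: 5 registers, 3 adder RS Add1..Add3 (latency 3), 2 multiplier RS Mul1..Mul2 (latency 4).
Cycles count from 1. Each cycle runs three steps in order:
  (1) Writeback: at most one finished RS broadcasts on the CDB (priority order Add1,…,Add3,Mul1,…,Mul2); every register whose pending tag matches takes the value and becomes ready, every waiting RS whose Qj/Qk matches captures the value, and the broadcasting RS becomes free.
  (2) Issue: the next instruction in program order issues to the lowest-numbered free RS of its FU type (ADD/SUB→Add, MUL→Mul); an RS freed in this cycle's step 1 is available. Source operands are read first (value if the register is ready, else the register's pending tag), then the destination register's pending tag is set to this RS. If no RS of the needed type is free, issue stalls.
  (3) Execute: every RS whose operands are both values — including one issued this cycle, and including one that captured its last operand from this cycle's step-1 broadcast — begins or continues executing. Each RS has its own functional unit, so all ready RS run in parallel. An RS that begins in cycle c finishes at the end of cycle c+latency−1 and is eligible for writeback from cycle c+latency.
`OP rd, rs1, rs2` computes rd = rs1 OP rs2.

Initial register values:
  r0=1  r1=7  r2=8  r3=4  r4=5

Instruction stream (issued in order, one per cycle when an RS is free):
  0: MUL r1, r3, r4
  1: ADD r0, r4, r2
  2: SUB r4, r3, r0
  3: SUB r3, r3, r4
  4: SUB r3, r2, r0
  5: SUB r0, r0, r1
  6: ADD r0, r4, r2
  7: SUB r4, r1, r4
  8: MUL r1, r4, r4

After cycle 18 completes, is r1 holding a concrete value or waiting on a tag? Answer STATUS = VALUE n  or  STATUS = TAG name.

cycle 1: issue MUL r1<-Mul1 // r0:1,r1:Mul1,r2:8,r3:4,r4:5
cycle 2: issue ADD r0<-Add1 // r0:Add1,r1:Mul1,r2:8,r3:4,r4:5
cycle 3: issue SUB r4<-Add2 // r0:Add1,r1:Mul1,r2:8,r3:4,r4:Add2
cycle 4: issue SUB r3<-Add3 // r0:Add1,r1:Mul1,r2:8,r3:Add3,r4:Add2
cycle 5: CDB Add1=13; issue SUB r3<-Add1 // r0:13,r1:Mul1,r2:8,r3:Add1,r4:Add2
cycle 6: CDB Mul1=20; stall // r0:13,r1:20,r2:8,r3:Add1,r4:Add2
cycle 7: stall // r0:13,r1:20,r2:8,r3:Add1,r4:Add2
cycle 8: CDB Add1=-5; issue SUB r0<-Add1 // r0:Add1,r1:20,r2:8,r3:-5,r4:Add2
cycle 9: CDB Add2=-9; issue ADD r0<-Add2 // r0:Add2,r1:20,r2:8,r3:-5,r4:-9
cycle 10: stall // r0:Add2,r1:20,r2:8,r3:-5,r4:-9
cycle 11: CDB Add1=-7; issue SUB r4<-Add1 // r0:Add2,r1:20,r2:8,r3:-5,r4:Add1
cycle 12: CDB Add2=-1; issue MUL r1<-Mul1 // r0:-1,r1:Mul1,r2:8,r3:-5,r4:Add1
cycle 13: CDB Add3=13 // r0:-1,r1:Mul1,r2:8,r3:-5,r4:Add1
cycle 14: CDB Add1=29 // r0:-1,r1:Mul1,r2:8,r3:-5,r4:29
cycle 15: - // r0:-1,r1:Mul1,r2:8,r3:-5,r4:29
cycle 16: - // r0:-1,r1:Mul1,r2:8,r3:-5,r4:29
cycle 17: - // r0:-1,r1:Mul1,r2:8,r3:-5,r4:29
cycle 18: CDB Mul1=841 // r0:-1,r1:841,r2:8,r3:-5,r4:29

STATUS = VALUE 841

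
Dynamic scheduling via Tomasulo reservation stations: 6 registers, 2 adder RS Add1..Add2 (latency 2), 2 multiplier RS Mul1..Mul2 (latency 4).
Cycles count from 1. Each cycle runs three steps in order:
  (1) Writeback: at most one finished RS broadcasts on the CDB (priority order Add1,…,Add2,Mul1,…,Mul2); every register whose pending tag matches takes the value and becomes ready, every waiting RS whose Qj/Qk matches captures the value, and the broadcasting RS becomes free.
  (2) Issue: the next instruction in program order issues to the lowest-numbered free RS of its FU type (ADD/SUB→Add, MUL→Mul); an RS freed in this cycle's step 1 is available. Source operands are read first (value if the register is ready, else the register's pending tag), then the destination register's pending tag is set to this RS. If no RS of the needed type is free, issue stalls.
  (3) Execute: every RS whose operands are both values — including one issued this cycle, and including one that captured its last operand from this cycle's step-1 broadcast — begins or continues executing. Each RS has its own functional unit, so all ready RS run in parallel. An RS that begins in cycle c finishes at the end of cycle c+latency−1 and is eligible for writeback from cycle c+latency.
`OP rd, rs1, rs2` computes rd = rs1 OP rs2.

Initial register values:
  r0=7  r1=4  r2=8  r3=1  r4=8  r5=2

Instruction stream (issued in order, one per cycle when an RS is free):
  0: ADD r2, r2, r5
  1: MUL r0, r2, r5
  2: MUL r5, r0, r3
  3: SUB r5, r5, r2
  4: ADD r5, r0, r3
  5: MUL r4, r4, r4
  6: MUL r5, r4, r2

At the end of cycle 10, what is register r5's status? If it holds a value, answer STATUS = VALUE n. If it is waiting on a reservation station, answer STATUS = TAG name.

cycle 1: issue ADD r2<-Add1 // r0:7,r1:4,r2:Add1,r3:1,r4:8,r5:2
cycle 2: issue MUL r0<-Mul1 // r0:Mul1,r1:4,r2:Add1,r3:1,r4:8,r5:2
cycle 3: CDB Add1=10; issue MUL r5<-Mul2 // r0:Mul1,r1:4,r2:10,r3:1,r4:8,r5:Mul2
cycle 4: issue SUB r5<-Add1 // r0:Mul1,r1:4,r2:10,r3:1,r4:8,r5:Add1
cycle 5: issue ADD r5<-Add2 // r0:Mul1,r1:4,r2:10,r3:1,r4:8,r5:Add2
cycle 6: stall // r0:Mul1,r1:4,r2:10,r3:1,r4:8,r5:Add2
cycle 7: CDB Mul1=20; issue MUL r4<-Mul1 // r0:20,r1:4,r2:10,r3:1,r4:Mul1,r5:Add2
cycle 8: stall // r0:20,r1:4,r2:10,r3:1,r4:Mul1,r5:Add2
cycle 9: CDB Add2=21; stall // r0:20,r1:4,r2:10,r3:1,r4:Mul1,r5:21
cycle 10: stall // r0:20,r1:4,r2:10,r3:1,r4:Mul1,r5:21

STATUS = VALUE 21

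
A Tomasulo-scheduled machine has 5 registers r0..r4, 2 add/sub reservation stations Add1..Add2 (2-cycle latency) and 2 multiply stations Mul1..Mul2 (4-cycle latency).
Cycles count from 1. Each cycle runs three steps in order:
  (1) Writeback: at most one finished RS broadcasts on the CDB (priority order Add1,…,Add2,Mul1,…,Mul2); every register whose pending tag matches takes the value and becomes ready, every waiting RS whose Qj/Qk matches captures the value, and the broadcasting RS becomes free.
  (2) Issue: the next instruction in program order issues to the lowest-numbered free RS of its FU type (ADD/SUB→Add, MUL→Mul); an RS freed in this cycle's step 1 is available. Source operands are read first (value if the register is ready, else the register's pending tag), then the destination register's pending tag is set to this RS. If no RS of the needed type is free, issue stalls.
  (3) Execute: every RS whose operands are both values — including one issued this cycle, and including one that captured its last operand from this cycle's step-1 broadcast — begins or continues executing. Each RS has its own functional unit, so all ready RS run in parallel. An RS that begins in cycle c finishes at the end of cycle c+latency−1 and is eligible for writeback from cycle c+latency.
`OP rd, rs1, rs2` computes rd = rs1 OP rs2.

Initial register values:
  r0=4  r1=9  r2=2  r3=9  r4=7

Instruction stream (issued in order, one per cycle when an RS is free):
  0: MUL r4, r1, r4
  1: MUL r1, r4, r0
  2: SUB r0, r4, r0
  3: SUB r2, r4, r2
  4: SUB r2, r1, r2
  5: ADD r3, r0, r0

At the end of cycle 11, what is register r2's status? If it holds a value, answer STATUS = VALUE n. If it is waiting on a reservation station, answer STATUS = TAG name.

STATUS = VALUE 191

cycle 1: issue MUL r4<-Mul1 // r0:4,r1:9,r2:2,r3:9,r4:Mul1
cycle 2: issue MUL r1<-Mul2 // r0:4,r1:Mul2,r2:2,r3:9,r4:Mul1
cycle 3: issue SUB r0<-Add1 // r0:Add1,r1:Mul2,r2:2,r3:9,r4:Mul1
cycle 4: issue SUB r2<-Add2 // r0:Add1,r1:Mul2,r2:Add2,r3:9,r4:Mul1
cycle 5: CDB Mul1=63; stall // r0:Add1,r1:Mul2,r2:Add2,r3:9,r4:63
cycle 6: stall // r0:Add1,r1:Mul2,r2:Add2,r3:9,r4:63
cycle 7: CDB Add1=59; issue SUB r2<-Add1 // r0:59,r1:Mul2,r2:Add1,r3:9,r4:63
cycle 8: CDB Add2=61; issue ADD r3<-Add2 // r0:59,r1:Mul2,r2:Add1,r3:Add2,r4:63
cycle 9: CDB Mul2=252 // r0:59,r1:252,r2:Add1,r3:Add2,r4:63
cycle 10: CDB Add2=118 // r0:59,r1:252,r2:Add1,r3:118,r4:63
cycle 11: CDB Add1=191 // r0:59,r1:252,r2:191,r3:118,r4:63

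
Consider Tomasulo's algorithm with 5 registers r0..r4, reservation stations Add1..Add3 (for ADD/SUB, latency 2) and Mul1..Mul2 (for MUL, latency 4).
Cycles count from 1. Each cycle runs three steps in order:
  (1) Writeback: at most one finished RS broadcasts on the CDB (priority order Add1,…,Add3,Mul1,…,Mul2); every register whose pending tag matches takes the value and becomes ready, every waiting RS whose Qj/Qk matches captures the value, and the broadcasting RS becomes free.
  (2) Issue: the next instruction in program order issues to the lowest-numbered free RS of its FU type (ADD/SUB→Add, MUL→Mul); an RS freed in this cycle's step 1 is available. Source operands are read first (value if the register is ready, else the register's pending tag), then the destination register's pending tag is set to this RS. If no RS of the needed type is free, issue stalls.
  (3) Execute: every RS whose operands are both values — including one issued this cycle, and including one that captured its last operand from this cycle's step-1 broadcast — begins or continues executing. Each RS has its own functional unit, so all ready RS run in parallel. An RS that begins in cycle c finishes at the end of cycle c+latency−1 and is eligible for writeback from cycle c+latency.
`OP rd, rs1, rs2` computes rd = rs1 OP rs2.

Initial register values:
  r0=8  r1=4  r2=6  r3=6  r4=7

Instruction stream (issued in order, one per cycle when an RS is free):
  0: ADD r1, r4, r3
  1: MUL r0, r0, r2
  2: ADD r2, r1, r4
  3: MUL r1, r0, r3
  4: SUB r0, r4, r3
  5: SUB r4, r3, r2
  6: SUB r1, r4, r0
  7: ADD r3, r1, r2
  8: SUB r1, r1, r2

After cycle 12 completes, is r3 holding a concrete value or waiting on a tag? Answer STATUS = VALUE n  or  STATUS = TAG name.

STATUS = VALUE 5

  c1: issue ADD r1<-Add1  regs: r0:8,r1:Add1,r2:6,r3:6,r4:7
  c2: issue MUL r0<-Mul1  regs: r0:Mul1,r1:Add1,r2:6,r3:6,r4:7
  c3: CDB Add1=13; issue ADD r2<-Add1  regs: r0:Mul1,r1:13,r2:Add1,r3:6,r4:7
  c4: issue MUL r1<-Mul2  regs: r0:Mul1,r1:Mul2,r2:Add1,r3:6,r4:7
  c5: CDB Add1=20; issue SUB r0<-Add1  regs: r0:Add1,r1:Mul2,r2:20,r3:6,r4:7
  c6: CDB Mul1=48; issue SUB r4<-Add2  regs: r0:Add1,r1:Mul2,r2:20,r3:6,r4:Add2
  c7: CDB Add1=1; issue SUB r1<-Add1  regs: r0:1,r1:Add1,r2:20,r3:6,r4:Add2
  c8: CDB Add2=-14; issue ADD r3<-Add2  regs: r0:1,r1:Add1,r2:20,r3:Add2,r4:-14
  c9: issue SUB r1<-Add3  regs: r0:1,r1:Add3,r2:20,r3:Add2,r4:-14
  c10: CDB Add1=-15  regs: r0:1,r1:Add3,r2:20,r3:Add2,r4:-14
  c11: CDB Mul2=288  regs: r0:1,r1:Add3,r2:20,r3:Add2,r4:-14
  c12: CDB Add2=5  regs: r0:1,r1:Add3,r2:20,r3:5,r4:-14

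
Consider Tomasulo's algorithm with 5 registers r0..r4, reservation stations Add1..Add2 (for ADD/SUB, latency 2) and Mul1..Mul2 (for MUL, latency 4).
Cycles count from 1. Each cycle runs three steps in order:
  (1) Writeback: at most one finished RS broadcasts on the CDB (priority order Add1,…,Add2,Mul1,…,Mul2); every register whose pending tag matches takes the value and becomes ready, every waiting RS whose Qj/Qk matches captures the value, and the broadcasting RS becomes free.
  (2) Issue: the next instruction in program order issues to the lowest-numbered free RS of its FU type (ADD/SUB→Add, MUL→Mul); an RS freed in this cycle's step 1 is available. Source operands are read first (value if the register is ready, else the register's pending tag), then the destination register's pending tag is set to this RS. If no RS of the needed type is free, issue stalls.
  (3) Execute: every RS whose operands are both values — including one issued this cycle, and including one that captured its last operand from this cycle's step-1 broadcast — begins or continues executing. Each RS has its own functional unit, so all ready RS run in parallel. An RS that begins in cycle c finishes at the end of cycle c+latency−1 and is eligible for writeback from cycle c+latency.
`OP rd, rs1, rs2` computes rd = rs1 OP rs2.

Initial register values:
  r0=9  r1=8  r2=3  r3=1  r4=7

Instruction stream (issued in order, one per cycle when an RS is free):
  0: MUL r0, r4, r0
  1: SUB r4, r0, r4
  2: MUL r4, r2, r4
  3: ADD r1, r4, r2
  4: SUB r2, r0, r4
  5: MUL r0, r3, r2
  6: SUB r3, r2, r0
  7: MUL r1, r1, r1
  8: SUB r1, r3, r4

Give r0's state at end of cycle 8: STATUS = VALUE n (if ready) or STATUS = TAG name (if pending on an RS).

c1: issue MUL r0<-Mul1 | r0:Mul1,r1:8,r2:3,r3:1,r4:7
c2: issue SUB r4<-Add1 | r0:Mul1,r1:8,r2:3,r3:1,r4:Add1
c3: issue MUL r4<-Mul2 | r0:Mul1,r1:8,r2:3,r3:1,r4:Mul2
c4: issue ADD r1<-Add2 | r0:Mul1,r1:Add2,r2:3,r3:1,r4:Mul2
c5: CDB Mul1=63; stall | r0:63,r1:Add2,r2:3,r3:1,r4:Mul2
c6: stall | r0:63,r1:Add2,r2:3,r3:1,r4:Mul2
c7: CDB Add1=56; issue SUB r2<-Add1 | r0:63,r1:Add2,r2:Add1,r3:1,r4:Mul2
c8: issue MUL r0<-Mul1 | r0:Mul1,r1:Add2,r2:Add1,r3:1,r4:Mul2

STATUS = TAG Mul1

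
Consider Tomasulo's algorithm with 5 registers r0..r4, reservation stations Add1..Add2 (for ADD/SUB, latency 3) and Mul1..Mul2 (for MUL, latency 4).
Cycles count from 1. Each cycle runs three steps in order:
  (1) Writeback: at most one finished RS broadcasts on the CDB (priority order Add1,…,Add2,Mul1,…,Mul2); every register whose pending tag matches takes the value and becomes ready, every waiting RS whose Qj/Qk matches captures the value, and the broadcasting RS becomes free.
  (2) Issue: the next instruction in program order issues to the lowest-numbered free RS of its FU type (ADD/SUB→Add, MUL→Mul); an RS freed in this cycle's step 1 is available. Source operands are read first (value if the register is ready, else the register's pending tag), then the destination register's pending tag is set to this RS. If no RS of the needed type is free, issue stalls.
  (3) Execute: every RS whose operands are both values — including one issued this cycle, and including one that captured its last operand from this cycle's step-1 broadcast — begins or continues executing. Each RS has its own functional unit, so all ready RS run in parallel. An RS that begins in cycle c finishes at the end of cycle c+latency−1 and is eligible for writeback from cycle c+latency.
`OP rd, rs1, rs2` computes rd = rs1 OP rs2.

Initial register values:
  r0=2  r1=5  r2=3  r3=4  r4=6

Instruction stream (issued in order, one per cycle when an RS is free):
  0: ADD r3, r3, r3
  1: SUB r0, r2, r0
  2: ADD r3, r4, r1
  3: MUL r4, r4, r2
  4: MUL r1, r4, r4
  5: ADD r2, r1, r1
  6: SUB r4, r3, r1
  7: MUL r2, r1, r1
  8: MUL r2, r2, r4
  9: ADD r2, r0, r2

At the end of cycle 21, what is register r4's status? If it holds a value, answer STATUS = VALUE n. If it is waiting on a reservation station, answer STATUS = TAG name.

cycle 1: issue ADD r3<-Add1 // r0:2,r1:5,r2:3,r3:Add1,r4:6
cycle 2: issue SUB r0<-Add2 // r0:Add2,r1:5,r2:3,r3:Add1,r4:6
cycle 3: stall // r0:Add2,r1:5,r2:3,r3:Add1,r4:6
cycle 4: CDB Add1=8; issue ADD r3<-Add1 // r0:Add2,r1:5,r2:3,r3:Add1,r4:6
cycle 5: CDB Add2=1; issue MUL r4<-Mul1 // r0:1,r1:5,r2:3,r3:Add1,r4:Mul1
cycle 6: issue MUL r1<-Mul2 // r0:1,r1:Mul2,r2:3,r3:Add1,r4:Mul1
cycle 7: CDB Add1=11; issue ADD r2<-Add1 // r0:1,r1:Mul2,r2:Add1,r3:11,r4:Mul1
cycle 8: issue SUB r4<-Add2 // r0:1,r1:Mul2,r2:Add1,r3:11,r4:Add2
cycle 9: CDB Mul1=18; issue MUL r2<-Mul1 // r0:1,r1:Mul2,r2:Mul1,r3:11,r4:Add2
cycle 10: stall // r0:1,r1:Mul2,r2:Mul1,r3:11,r4:Add2
cycle 11: stall // r0:1,r1:Mul2,r2:Mul1,r3:11,r4:Add2
cycle 12: stall // r0:1,r1:Mul2,r2:Mul1,r3:11,r4:Add2
cycle 13: CDB Mul2=324; issue MUL r2<-Mul2 // r0:1,r1:324,r2:Mul2,r3:11,r4:Add2
cycle 14: stall // r0:1,r1:324,r2:Mul2,r3:11,r4:Add2
cycle 15: stall // r0:1,r1:324,r2:Mul2,r3:11,r4:Add2
cycle 16: CDB Add1=648; issue ADD r2<-Add1 // r0:1,r1:324,r2:Add1,r3:11,r4:Add2
cycle 17: CDB Add2=-313 // r0:1,r1:324,r2:Add1,r3:11,r4:-313
cycle 18: CDB Mul1=104976 // r0:1,r1:324,r2:Add1,r3:11,r4:-313
cycle 19: - // r0:1,r1:324,r2:Add1,r3:11,r4:-313
cycle 20: - // r0:1,r1:324,r2:Add1,r3:11,r4:-313
cycle 21: - // r0:1,r1:324,r2:Add1,r3:11,r4:-313

STATUS = VALUE -313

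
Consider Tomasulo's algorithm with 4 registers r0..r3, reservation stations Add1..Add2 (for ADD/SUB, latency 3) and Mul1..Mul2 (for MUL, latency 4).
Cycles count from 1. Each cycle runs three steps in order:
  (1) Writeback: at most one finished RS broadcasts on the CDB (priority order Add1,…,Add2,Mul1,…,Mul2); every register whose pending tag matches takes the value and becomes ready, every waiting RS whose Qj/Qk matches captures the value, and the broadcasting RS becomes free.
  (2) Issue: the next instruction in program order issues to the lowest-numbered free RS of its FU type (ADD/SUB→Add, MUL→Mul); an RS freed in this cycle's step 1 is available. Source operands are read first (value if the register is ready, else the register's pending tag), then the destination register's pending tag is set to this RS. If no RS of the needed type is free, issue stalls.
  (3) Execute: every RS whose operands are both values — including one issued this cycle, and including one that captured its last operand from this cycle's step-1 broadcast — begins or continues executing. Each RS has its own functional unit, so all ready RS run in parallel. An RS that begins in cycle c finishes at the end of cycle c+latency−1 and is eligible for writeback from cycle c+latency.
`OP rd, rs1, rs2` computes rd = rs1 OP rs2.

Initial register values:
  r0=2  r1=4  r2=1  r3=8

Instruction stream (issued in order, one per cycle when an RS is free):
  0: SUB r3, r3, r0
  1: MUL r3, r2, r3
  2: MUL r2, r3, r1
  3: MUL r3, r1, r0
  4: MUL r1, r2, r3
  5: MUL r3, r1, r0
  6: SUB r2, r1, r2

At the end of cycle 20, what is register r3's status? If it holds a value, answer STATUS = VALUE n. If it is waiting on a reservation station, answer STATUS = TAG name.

STATUS = TAG Mul2

cycle 1: issue SUB r3<-Add1 // r0:2,r1:4,r2:1,r3:Add1
cycle 2: issue MUL r3<-Mul1 // r0:2,r1:4,r2:1,r3:Mul1
cycle 3: issue MUL r2<-Mul2 // r0:2,r1:4,r2:Mul2,r3:Mul1
cycle 4: CDB Add1=6; stall // r0:2,r1:4,r2:Mul2,r3:Mul1
cycle 5: stall // r0:2,r1:4,r2:Mul2,r3:Mul1
cycle 6: stall // r0:2,r1:4,r2:Mul2,r3:Mul1
cycle 7: stall // r0:2,r1:4,r2:Mul2,r3:Mul1
cycle 8: CDB Mul1=6; issue MUL r3<-Mul1 // r0:2,r1:4,r2:Mul2,r3:Mul1
cycle 9: stall // r0:2,r1:4,r2:Mul2,r3:Mul1
cycle 10: stall // r0:2,r1:4,r2:Mul2,r3:Mul1
cycle 11: stall // r0:2,r1:4,r2:Mul2,r3:Mul1
cycle 12: CDB Mul1=8; issue MUL r1<-Mul1 // r0:2,r1:Mul1,r2:Mul2,r3:8
cycle 13: CDB Mul2=24; issue MUL r3<-Mul2 // r0:2,r1:Mul1,r2:24,r3:Mul2
cycle 14: issue SUB r2<-Add1 // r0:2,r1:Mul1,r2:Add1,r3:Mul2
cycle 15: - // r0:2,r1:Mul1,r2:Add1,r3:Mul2
cycle 16: - // r0:2,r1:Mul1,r2:Add1,r3:Mul2
cycle 17: CDB Mul1=192 // r0:2,r1:192,r2:Add1,r3:Mul2
cycle 18: - // r0:2,r1:192,r2:Add1,r3:Mul2
cycle 19: - // r0:2,r1:192,r2:Add1,r3:Mul2
cycle 20: CDB Add1=168 // r0:2,r1:192,r2:168,r3:Mul2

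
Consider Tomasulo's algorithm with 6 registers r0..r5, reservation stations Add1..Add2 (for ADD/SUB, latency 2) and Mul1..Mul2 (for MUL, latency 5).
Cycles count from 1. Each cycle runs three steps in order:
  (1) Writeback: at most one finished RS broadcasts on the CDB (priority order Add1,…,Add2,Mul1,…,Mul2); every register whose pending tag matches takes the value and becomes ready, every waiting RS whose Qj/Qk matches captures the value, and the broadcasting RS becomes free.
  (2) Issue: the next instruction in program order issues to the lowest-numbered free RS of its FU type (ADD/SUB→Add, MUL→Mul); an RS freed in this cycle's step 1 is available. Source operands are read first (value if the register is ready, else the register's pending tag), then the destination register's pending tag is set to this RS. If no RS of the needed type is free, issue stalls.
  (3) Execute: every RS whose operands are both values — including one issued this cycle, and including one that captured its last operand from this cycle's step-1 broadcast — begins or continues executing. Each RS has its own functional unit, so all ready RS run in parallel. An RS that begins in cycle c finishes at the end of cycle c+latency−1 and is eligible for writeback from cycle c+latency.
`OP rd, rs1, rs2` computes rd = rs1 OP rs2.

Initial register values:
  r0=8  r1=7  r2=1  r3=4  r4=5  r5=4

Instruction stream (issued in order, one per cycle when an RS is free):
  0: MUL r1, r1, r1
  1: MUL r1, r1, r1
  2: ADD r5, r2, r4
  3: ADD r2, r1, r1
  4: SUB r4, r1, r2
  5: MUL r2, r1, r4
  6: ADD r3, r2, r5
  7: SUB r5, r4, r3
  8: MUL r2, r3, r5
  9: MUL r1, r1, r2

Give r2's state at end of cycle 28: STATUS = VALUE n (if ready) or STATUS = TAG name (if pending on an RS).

STATUS = TAG Mul2

c1: issue MUL r1<-Mul1 | r0:8,r1:Mul1,r2:1,r3:4,r4:5,r5:4
c2: issue MUL r1<-Mul2 | r0:8,r1:Mul2,r2:1,r3:4,r4:5,r5:4
c3: issue ADD r5<-Add1 | r0:8,r1:Mul2,r2:1,r3:4,r4:5,r5:Add1
c4: issue ADD r2<-Add2 | r0:8,r1:Mul2,r2:Add2,r3:4,r4:5,r5:Add1
c5: CDB Add1=6; issue SUB r4<-Add1 | r0:8,r1:Mul2,r2:Add2,r3:4,r4:Add1,r5:6
c6: CDB Mul1=49; issue MUL r2<-Mul1 | r0:8,r1:Mul2,r2:Mul1,r3:4,r4:Add1,r5:6
c7: stall | r0:8,r1:Mul2,r2:Mul1,r3:4,r4:Add1,r5:6
c8: stall | r0:8,r1:Mul2,r2:Mul1,r3:4,r4:Add1,r5:6
c9: stall | r0:8,r1:Mul2,r2:Mul1,r3:4,r4:Add1,r5:6
c10: stall | r0:8,r1:Mul2,r2:Mul1,r3:4,r4:Add1,r5:6
c11: CDB Mul2=2401; stall | r0:8,r1:2401,r2:Mul1,r3:4,r4:Add1,r5:6
c12: stall | r0:8,r1:2401,r2:Mul1,r3:4,r4:Add1,r5:6
c13: CDB Add2=4802; issue ADD r3<-Add2 | r0:8,r1:2401,r2:Mul1,r3:Add2,r4:Add1,r5:6
c14: stall | r0:8,r1:2401,r2:Mul1,r3:Add2,r4:Add1,r5:6
c15: CDB Add1=-2401; issue SUB r5<-Add1 | r0:8,r1:2401,r2:Mul1,r3:Add2,r4:-2401,r5:Add1
c16: issue MUL r2<-Mul2 | r0:8,r1:2401,r2:Mul2,r3:Add2,r4:-2401,r5:Add1
c17: stall | r0:8,r1:2401,r2:Mul2,r3:Add2,r4:-2401,r5:Add1
c18: stall | r0:8,r1:2401,r2:Mul2,r3:Add2,r4:-2401,r5:Add1
c19: stall | r0:8,r1:2401,r2:Mul2,r3:Add2,r4:-2401,r5:Add1
c20: CDB Mul1=-5764801; issue MUL r1<-Mul1 | r0:8,r1:Mul1,r2:Mul2,r3:Add2,r4:-2401,r5:Add1
c21: - | r0:8,r1:Mul1,r2:Mul2,r3:Add2,r4:-2401,r5:Add1
c22: CDB Add2=-5764795 | r0:8,r1:Mul1,r2:Mul2,r3:-5764795,r4:-2401,r5:Add1
c23: - | r0:8,r1:Mul1,r2:Mul2,r3:-5764795,r4:-2401,r5:Add1
c24: CDB Add1=5762394 | r0:8,r1:Mul1,r2:Mul2,r3:-5764795,r4:-2401,r5:5762394
c25: - | r0:8,r1:Mul1,r2:Mul2,r3:-5764795,r4:-2401,r5:5762394
c26: - | r0:8,r1:Mul1,r2:Mul2,r3:-5764795,r4:-2401,r5:5762394
c27: - | r0:8,r1:Mul1,r2:Mul2,r3:-5764795,r4:-2401,r5:5762394
c28: - | r0:8,r1:Mul1,r2:Mul2,r3:-5764795,r4:-2401,r5:5762394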